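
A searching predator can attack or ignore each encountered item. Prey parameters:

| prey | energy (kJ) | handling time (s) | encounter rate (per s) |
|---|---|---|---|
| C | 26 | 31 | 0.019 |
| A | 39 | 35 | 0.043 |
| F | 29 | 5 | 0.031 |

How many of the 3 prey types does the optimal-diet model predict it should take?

Rank by E/h (kJ/s): F 5.8, A 1.11, C 0.839. Include each in turn until the next type's E/h falls below the running intake rate.
Rate on top 1: 0.7784. A: 1.11 > 0.7784 → include.
Rate on top 2: 0.9684. C: 0.839 < 0.9684 → exclude; stop.
Optimal diet: F, A — 2 of 3 types.

2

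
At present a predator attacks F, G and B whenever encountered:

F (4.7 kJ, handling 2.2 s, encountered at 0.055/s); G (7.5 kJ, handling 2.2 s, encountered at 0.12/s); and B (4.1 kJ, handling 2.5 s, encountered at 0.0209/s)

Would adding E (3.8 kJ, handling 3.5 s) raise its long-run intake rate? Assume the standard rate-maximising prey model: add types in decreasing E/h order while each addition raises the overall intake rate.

Yes

Current rate: (0.055×4.7 + 0.12×7.5 + 0.0209×4.1)/(1 + 0.055×2.2 + 0.12×2.2 + 0.0209×2.5) = 0.8657 kJ/s.
E: E/h = 3.8/3.5 = 1.086 kJ/s.
Since 1.086 > R, including E increases the long-run rate.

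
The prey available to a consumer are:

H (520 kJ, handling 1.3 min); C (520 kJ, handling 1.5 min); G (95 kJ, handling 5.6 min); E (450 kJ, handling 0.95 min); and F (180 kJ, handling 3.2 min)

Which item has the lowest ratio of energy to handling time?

G

In descending order of E/h:
E: 450/0.95 = 474 kJ/min
H: 520/1.3 = 400 kJ/min
C: 520/1.5 = 347 kJ/min
F: 180/3.2 = 56.2 kJ/min
G: 95/5.6 = 17 kJ/min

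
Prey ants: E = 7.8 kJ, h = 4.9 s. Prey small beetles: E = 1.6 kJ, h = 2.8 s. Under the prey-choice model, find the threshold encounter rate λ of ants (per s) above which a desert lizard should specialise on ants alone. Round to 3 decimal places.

At the threshold, the rate on ants alone equals the profitability of small beetles: λ·7.8/(1 + λ·4.9) = 1.6/2.8 = 0.5714.
Rearranging, λ(7.8 − 0.5714×4.9) = 0.5714, so λ = 0.5714/5 = 0.1143 per s.

0.114 per s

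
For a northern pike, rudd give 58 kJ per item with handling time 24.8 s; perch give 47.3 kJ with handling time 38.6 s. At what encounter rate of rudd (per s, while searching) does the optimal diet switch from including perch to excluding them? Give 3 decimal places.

0.044 per s

Drop perch once their profitability E₂/h₂ falls below the rate achievable on rudd alone: E₂/h₂ = λE₁/(1 + λh₁).
Solve for λ: λE₁h₂ = E₂(1 + λh₁) → λ(E₁h₂ − E₂h₁) = E₂ → λ = E₂/(E₁h₂ − E₂h₁).
λ = 47.3/(58×38.6 − 47.3×24.8) = 47.3/1066 = 0.04438 per s.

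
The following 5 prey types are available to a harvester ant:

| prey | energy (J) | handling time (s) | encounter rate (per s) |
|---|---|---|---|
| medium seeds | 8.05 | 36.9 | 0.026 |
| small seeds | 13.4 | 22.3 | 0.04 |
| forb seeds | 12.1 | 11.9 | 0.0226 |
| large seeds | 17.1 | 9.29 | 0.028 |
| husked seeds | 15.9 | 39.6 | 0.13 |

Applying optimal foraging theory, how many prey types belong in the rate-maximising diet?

E/h in descending order: large seeds 1.84, forb seeds 1.02, small seeds 0.601, husked seeds 0.402, medium seeds 0.218 J/s. The optimal diet is the largest prefix of this list for which every included type satisfies E_i/h_i > R on the types above it.
Rate on top 1: 0.38. forb seeds: 1.02 > 0.38 → include.
Rate on top 2: 0.492. small seeds: 0.601 > 0.492 → include.
Rate on top 3: 0.5321. husked seeds: 0.402 < 0.5321 → exclude; stop.
Optimal diet: large seeds, forb seeds, small seeds — 3 of 5 types.

3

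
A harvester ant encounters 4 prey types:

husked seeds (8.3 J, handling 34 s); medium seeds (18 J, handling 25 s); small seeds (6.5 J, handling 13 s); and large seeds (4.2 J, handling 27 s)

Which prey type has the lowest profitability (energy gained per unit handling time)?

In descending order of E/h:
medium seeds: 18/25 = 0.72 J/s
small seeds: 6.5/13 = 0.5 J/s
husked seeds: 8.3/34 = 0.244 J/s
large seeds: 4.2/27 = 0.156 J/s

large seeds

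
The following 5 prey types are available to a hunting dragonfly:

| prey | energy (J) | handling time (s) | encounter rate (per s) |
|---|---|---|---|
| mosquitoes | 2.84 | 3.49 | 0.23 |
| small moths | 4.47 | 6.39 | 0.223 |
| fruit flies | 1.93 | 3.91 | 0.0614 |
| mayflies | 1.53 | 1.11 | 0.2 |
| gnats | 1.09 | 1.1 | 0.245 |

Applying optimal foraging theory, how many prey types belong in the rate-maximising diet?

Profitabilities (E/h, J/s): mayflies 1.38, gnats 0.991, mosquitoes 0.814, small moths 0.7, fruit flies 0.494. Add prey in this order while the next type's profitability exceeds the intake rate on those already taken.
Rate on top 1: 0.2504. gnats: 0.991 > 0.2504 → include.
Rate on top 2: 0.3842. mosquitoes: 0.814 > 0.3842 → include.
Rate on top 3: 0.5345. small moths: 0.7 > 0.5345 → include.
Rate on top 4: 0.5977. fruit flies: 0.494 < 0.5977 → exclude; stop.
Optimal diet: mayflies, gnats, mosquitoes, small moths — 4 of 5 types.

4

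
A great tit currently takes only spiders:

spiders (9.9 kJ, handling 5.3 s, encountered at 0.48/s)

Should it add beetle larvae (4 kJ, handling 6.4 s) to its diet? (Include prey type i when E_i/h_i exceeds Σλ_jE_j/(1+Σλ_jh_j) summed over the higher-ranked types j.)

Intake rate on the current diet: R = (0.48×9.9) / (1 + 0.48×5.3) = 4.752/3.544 = 1.341 kJ/s.
Profitability of beetle larvae: 4/6.4 = 0.625 kJ/s.
0.625 < 1.341, so adding beetle larvae would lower the average — exclude it.

No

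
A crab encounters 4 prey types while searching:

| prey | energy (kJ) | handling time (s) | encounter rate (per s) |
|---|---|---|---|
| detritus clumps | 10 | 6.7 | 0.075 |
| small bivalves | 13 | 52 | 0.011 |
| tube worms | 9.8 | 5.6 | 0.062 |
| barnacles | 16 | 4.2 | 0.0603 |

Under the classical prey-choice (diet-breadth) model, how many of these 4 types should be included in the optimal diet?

Rank by E/h (kJ/s): barnacles 3.81, tube worms 1.75, detritus clumps 1.49, small bivalves 0.25. Include each in turn until the next type's E/h falls below the running intake rate.
Rate on top 1: 0.7698. tube worms: 1.75 > 0.7698 → include.
Rate on top 2: 0.9825. detritus clumps: 1.49 > 0.9825 → include.
Rate on top 3: 1.104. small bivalves: 0.25 < 1.104 → exclude; stop.
Optimal diet: barnacles, tube worms, detritus clumps — 3 of 4 types.

3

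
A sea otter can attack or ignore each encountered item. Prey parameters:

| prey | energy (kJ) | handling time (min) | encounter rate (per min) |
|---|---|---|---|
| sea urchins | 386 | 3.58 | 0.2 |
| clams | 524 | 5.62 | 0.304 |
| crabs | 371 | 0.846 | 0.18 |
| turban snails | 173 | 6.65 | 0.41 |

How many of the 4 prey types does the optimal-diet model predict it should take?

Profitabilities (E/h, kJ/min): crabs 439, sea urchins 108, clams 93.2, turban snails 26. Add prey in this order while the next type's profitability exceeds the intake rate on those already taken.
Rate on top 1: 57.95. sea urchins: 108 > 57.95 → include.
Rate on top 2: 77.07. clams: 93.2 > 77.07 → include.
Rate on top 3: 84.79. turban snails: 26 < 84.79 → exclude; stop.
Optimal diet: crabs, sea urchins, clams — 3 of 4 types.

3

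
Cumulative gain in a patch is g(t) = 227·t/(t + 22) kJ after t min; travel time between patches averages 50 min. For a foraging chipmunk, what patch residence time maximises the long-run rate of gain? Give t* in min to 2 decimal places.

33.17 min

By the marginal value theorem, leave when the instantaneous gain rate g'(t) equals the habitat-wide average g(t)/(T + t).
g'(t) = 227·22/(t + 22)². Setting 227·22/(t+22)² = 227t/[(t+22)(50+t)] gives 22(50+t) = t(t+22), so t² = 22×50 = 1100.
t* = √1100 = 33.17 min.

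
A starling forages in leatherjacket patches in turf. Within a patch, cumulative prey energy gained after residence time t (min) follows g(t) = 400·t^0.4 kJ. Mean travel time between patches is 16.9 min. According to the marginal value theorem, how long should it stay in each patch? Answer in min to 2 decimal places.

Optimal t* satisfies g'(t*) = g(t*)/(T + t*).
g'(t) = 0.4·400·t^-0.6. Setting 0.4·400·t^-0.6 = 400·t^0.4/(16.9+t) gives 0.4(16.9+t) = t, so 0.60·t = 0.4×16.9.
t* = 0.4×16.9/0.60 = 11.27 min.

11.27 min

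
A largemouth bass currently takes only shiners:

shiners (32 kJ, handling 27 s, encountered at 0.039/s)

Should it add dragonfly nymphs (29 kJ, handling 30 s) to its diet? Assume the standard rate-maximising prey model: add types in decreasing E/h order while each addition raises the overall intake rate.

Yes

Intake rate on the current diet: R = (0.039×32) / (1 + 0.039×27) = 1.248/2.053 = 0.6079 kJ/s.
dragonfly nymphs: E/h = 29/30 = 0.9667 kJ/s.
Since 0.9667 > R, including dragonfly nymphs increases the long-run rate.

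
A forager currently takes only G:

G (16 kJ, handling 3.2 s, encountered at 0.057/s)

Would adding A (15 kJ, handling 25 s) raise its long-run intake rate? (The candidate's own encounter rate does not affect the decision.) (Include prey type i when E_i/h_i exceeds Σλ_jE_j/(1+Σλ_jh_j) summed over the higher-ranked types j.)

Current rate: (0.057×16)/(1 + 0.057×3.2) = 0.7713 kJ/s.
Profitability of A: 15/25 = 0.6 kJ/s.
Since 0.6 < R, time spent handling A is better spent searching.

No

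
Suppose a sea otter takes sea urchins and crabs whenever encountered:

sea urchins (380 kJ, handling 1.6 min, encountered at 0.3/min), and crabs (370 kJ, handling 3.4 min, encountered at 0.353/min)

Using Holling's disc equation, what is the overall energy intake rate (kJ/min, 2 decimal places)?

91.27 kJ/min

R = Σλ_iE_i / (1 + Σλ_ih_i)
Numerator: 0.3×380 + 0.353×370 = 244.6
Denominator: 1 + 0.3×1.6 + 0.353×3.4 = 2.68
R = 244.6/2.68 = 91.27 kJ/min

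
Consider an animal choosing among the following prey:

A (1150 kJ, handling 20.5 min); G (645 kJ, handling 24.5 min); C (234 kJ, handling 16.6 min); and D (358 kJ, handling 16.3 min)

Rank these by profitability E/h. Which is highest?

A

In descending order of E/h:
A: 1150/20.5 = 56.1 kJ/min
G: 645/24.5 = 26.3 kJ/min
D: 358/16.3 = 22 kJ/min
C: 234/16.6 = 14.1 kJ/min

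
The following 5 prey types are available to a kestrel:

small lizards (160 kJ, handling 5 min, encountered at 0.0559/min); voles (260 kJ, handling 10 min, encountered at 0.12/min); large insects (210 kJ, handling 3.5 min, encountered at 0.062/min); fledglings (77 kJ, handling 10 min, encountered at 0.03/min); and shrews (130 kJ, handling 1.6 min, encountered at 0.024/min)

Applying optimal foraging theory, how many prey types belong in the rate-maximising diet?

Rank by E/h (kJ/min): shrews 81.2, large insects 60, small lizards 32, voles 26, fledglings 7.7. Include each in turn until the next type's E/h falls below the running intake rate.
Rate on top 1: 3.005. large insects: 60 > 3.005 → include.
Rate on top 2: 12.86. small lizards: 32 > 12.86 → include.
Rate on top 3: 16.34. voles: 26 > 16.34 → include.
Rate on top 4: 20.58. fledglings: 7.7 < 20.58 → exclude; stop.
Optimal diet: shrews, large insects, small lizards, voles — 4 of 5 types.

4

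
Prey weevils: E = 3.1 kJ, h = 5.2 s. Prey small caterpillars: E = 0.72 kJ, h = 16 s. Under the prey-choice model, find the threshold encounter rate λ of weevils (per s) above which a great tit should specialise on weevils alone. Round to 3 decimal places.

0.016 per s

At the threshold, the rate on weevils alone equals the profitability of small caterpillars: λ·3.1/(1 + λ·5.2) = 0.72/16 = 0.045.
Rearranging, λ(3.1 − 0.045×5.2) = 0.045, so λ = 0.045/2.866 = 0.0157 per s.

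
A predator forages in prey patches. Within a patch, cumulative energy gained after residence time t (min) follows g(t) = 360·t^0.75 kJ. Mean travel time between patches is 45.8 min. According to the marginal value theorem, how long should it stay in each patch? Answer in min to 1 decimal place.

137.4 min

Maximise g(t)/(T+t): set derivative to zero → g'(t)(T+t) = g(t).
g'(t) = 0.75·360·t^-0.25. Setting 0.75·360·t^-0.25 = 360·t^0.75/(45.8+t) gives 0.75(45.8+t) = t, so 0.25·t = 0.75×45.8.
t* = 0.75×45.8/0.25 = 137.4 min.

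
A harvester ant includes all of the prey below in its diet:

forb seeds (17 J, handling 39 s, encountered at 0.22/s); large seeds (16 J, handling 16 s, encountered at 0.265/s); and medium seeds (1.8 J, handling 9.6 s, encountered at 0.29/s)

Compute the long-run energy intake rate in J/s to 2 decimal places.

R = Σλ_iE_i / (1 + Σλ_ih_i)
Numerator: 0.22×17 + 0.265×16 + 0.29×1.8 = 8.502
Denominator: 1 + 0.22×39 + 0.265×16 + 0.29×9.6 = 16.6
R = 8.502/16.6 = 0.512 J/s

0.51 J/s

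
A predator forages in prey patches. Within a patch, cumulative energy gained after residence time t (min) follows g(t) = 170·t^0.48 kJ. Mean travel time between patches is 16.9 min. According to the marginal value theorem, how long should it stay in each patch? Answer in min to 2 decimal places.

15.60 min

By the marginal value theorem, leave when the instantaneous gain rate g'(t) equals the habitat-wide average g(t)/(T + t).
g'(t) = 0.48·170·t^-0.52. Setting 0.48·170·t^-0.52 = 170·t^0.48/(16.9+t) gives 0.48(16.9+t) = t, so 0.52·t = 0.48×16.9.
t* = 0.48×16.9/0.52 = 15.6 min.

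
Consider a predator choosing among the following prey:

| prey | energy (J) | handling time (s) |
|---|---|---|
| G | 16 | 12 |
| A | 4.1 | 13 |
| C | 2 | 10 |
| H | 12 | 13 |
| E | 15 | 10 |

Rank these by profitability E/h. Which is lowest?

C

In descending order of E/h:
E: 15/10 = 1.5 J/s
G: 16/12 = 1.33 J/s
H: 12/13 = 0.923 J/s
A: 4.1/13 = 0.315 J/s
C: 2/10 = 0.2 J/s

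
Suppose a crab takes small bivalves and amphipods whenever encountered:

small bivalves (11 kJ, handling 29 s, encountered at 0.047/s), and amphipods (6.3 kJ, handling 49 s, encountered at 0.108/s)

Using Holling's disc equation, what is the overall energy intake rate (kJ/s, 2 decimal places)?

0.16 kJ/s

R = Σλ_iE_i / (1 + Σλ_ih_i)
Numerator: 0.047×11 + 0.108×6.3 = 1.197
Denominator: 1 + 0.047×29 + 0.108×49 = 7.655
R = 1.197/7.655 = 0.1564 kJ/s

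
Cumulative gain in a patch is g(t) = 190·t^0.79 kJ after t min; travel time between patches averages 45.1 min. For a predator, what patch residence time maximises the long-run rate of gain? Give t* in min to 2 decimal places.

Optimal t* satisfies g'(t*) = g(t*)/(T + t*).
g'(t) = 0.79·190·t^-0.21. Setting 0.79·190·t^-0.21 = 190·t^0.79/(45.1+t) gives 0.79(45.1+t) = t, so 0.21·t = 0.79×45.1.
t* = 0.79×45.1/0.21 = 169.7 min.

169.66 min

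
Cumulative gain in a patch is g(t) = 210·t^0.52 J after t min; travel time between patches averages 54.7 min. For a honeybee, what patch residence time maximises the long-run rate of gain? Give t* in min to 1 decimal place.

59.3 min

Maximise g(t)/(T+t): set derivative to zero → g'(t)(T+t) = g(t).
g'(t) = 0.52·210·t^-0.48. Setting 0.52·210·t^-0.48 = 210·t^0.52/(54.7+t) gives 0.52(54.7+t) = t, so 0.48·t = 0.52×54.7.
t* = 0.52×54.7/0.48 = 59.26 min.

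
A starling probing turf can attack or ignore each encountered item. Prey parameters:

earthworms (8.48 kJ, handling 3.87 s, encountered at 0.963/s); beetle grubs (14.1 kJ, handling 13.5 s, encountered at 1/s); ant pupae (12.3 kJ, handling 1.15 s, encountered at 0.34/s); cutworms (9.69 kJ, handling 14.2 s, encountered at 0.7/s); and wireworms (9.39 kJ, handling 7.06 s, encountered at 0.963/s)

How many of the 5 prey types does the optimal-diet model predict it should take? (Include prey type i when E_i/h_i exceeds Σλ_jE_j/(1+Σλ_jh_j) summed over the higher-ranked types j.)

1

E/h in descending order: ant pupae 10.7, earthworms 2.19, wireworms 1.33, beetle grubs 1.04, cutworms 0.682 kJ/s. The optimal diet is the largest prefix of this list for which every included type satisfies E_i/h_i > R on the types above it.
Rate on top 1: 3.006. earthworms: 2.19 < 3.006 → exclude; stop.
Optimal diet: ant pupae — 1 of 5 types.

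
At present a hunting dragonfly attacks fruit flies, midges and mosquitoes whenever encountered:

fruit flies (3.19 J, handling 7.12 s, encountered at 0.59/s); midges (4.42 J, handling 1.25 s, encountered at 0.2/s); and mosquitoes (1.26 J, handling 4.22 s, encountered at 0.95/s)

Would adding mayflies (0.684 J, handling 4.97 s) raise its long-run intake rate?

Current rate: (0.59×3.19 + 0.2×4.42 + 0.95×1.26)/(1 + 0.59×7.12 + 0.2×1.25 + 0.95×4.22) = 0.4189 J/s.
mayflies: E/h = 0.684/4.97 = 0.1376 J/s.
Since 0.1376 < R, time spent handling mayflies is better spent searching.

No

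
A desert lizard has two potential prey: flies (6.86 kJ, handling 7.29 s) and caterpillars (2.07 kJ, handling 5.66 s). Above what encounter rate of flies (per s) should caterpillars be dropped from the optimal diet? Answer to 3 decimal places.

0.087 per s

The zero-one rule: include caterpillars iff E₂/h₂ > λE₁/(1+λh₁). Equality gives the switch point.
λE₁h₂ = E₂ + λE₂h₁ ⇒ λ = E₂/(E₁h₂ − E₂h₁) = 2.07/(38.83 − 15.09) = 0.0872 per s.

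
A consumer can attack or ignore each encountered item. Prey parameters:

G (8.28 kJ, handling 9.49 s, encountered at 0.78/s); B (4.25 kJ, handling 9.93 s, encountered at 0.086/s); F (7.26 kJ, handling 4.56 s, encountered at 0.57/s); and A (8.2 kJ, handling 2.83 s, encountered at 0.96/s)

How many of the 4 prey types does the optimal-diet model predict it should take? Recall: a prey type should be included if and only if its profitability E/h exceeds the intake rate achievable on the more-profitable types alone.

Profitabilities (E/h, kJ/s): A 2.9, F 1.59, G 0.872, B 0.428. Add prey in this order while the next type's profitability exceeds the intake rate on those already taken.
Rate on top 1: 2.118. F: 1.59 < 2.118 → exclude; stop.
Optimal diet: A — 1 of 4 types.

1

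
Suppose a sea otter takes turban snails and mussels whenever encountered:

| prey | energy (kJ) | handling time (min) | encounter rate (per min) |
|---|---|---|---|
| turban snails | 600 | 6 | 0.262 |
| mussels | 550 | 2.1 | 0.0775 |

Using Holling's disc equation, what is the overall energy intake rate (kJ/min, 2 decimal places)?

R = Σλ_iE_i / (1 + Σλ_ih_i)
Numerator: 0.262×600 + 0.0775×550 = 199.8
Denominator: 1 + 0.262×6 + 0.0775×2.1 = 2.735
R = 199.8/2.735 = 73.07 kJ/min

73.07 kJ/min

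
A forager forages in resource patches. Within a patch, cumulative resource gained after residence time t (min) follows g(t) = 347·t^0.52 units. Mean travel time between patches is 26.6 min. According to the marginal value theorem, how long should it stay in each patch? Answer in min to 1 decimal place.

By the marginal value theorem, leave when the instantaneous gain rate g'(t) equals the habitat-wide average g(t)/(T + t).
g'(t) = 0.52·347·t^-0.48. Setting 0.52·347·t^-0.48 = 347·t^0.52/(26.6+t) gives 0.52(26.6+t) = t, so 0.48·t = 0.52×26.6.
t* = 0.52×26.6/0.48 = 28.82 min.

28.8 min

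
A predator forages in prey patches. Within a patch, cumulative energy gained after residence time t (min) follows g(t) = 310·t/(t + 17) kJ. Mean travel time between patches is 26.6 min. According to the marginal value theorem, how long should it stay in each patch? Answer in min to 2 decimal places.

Optimal t* satisfies g'(t*) = g(t*)/(T + t*).
g'(t) = 310·17/(t + 17)². Setting 310·17/(t+17)² = 310t/[(t+17)(26.6+t)] gives 17(26.6+t) = t(t+17), so t² = 17×26.6 = 452.2.
t* = √452.2 = 21.26 min.

21.26 min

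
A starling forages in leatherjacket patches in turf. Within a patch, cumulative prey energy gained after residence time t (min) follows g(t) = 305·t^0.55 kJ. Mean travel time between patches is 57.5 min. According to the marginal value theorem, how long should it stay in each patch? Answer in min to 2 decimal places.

70.28 min

Maximise g(t)/(T+t): set derivative to zero → g'(t)(T+t) = g(t).
g'(t) = 0.55·305·t^-0.45. Setting 0.55·305·t^-0.45 = 305·t^0.55/(57.5+t) gives 0.55(57.5+t) = t, so 0.45·t = 0.55×57.5.
t* = 0.55×57.5/0.45 = 70.28 min.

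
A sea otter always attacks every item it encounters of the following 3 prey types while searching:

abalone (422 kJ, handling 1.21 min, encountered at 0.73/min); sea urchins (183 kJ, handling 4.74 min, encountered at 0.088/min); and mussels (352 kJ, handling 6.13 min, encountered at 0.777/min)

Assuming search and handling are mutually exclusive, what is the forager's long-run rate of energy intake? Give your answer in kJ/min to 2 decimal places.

R = Σλ_iE_i / (1 + Σλ_ih_i)
Numerator: 0.73×422 + 0.088×183 + 0.777×352 = 597.7
Denominator: 1 + 0.73×1.21 + 0.088×4.74 + 0.777×6.13 = 7.063
R = 597.7/7.063 = 84.61 kJ/min

84.61 kJ/min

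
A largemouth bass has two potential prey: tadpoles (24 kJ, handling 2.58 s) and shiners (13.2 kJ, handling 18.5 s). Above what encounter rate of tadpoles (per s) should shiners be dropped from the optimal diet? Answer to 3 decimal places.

Drop shiners once their profitability E₂/h₂ falls below the rate achievable on tadpoles alone: E₂/h₂ = λE₁/(1 + λh₁).
Solve for λ: λE₁h₂ = E₂(1 + λh₁) → λ(E₁h₂ − E₂h₁) = E₂ → λ = E₂/(E₁h₂ − E₂h₁).
λ = 13.2/(24×18.5 − 13.2×2.58) = 13.2/409.9 = 0.0322 per s.

0.032 per s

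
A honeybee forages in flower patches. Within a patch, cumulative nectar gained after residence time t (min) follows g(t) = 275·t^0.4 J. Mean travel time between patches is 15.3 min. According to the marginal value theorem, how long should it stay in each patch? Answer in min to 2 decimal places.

10.20 min

Maximise g(t)/(T+t): set derivative to zero → g'(t)(T+t) = g(t).
g'(t) = 0.4·275·t^-0.6. Setting 0.4·275·t^-0.6 = 275·t^0.4/(15.3+t) gives 0.4(15.3+t) = t, so 0.60·t = 0.4×15.3.
t* = 0.4×15.3/0.60 = 10.2 min.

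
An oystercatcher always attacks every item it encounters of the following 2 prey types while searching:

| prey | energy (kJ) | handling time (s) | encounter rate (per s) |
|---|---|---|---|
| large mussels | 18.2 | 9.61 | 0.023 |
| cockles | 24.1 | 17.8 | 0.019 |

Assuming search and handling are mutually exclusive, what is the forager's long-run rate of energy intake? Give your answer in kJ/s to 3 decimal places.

R = Σλ_iE_i / (1 + Σλ_ih_i)
Numerator: 0.023×18.2 + 0.019×24.1 = 0.8765
Denominator: 1 + 0.023×9.61 + 0.019×17.8 = 1.559
R = 0.8765/1.559 = 0.5621 kJ/s

0.562 kJ/s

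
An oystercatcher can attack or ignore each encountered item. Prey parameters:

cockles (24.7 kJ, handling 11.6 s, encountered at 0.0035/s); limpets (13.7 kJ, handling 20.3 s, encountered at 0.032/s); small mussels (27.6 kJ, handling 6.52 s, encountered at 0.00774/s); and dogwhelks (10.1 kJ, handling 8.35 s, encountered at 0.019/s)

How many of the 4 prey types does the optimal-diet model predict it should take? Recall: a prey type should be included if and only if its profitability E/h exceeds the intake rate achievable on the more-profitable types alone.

4

Rank by E/h (kJ/s): small mussels 4.23, cockles 2.13, dogwhelks 1.21, limpets 0.675. Include each in turn until the next type's E/h falls below the running intake rate.
Rate on top 1: 0.2034. cockles: 2.13 > 0.2034 → include.
Rate on top 2: 0.275. dogwhelks: 1.21 > 0.275 → include.
Rate on top 3: 0.3937. limpets: 0.675 > 0.3937 → include.
Optimal diet: small mussels, cockles, dogwhelks, limpets — 4 of 4 types.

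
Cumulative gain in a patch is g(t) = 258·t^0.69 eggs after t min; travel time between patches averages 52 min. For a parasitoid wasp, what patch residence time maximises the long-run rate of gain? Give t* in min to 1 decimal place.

115.7 min

Optimal t* satisfies g'(t*) = g(t*)/(T + t*).
g'(t) = 0.69·258·t^-0.31. Setting 0.69·258·t^-0.31 = 258·t^0.69/(52+t) gives 0.69(52+t) = t, so 0.31·t = 0.69×52.
t* = 0.69×52/0.31 = 115.7 min.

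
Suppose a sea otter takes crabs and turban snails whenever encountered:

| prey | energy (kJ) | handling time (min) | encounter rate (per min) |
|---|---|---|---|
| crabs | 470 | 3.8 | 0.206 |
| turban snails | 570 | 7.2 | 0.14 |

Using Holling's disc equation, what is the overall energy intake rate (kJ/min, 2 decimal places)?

R = (0.206×470 + 0.14×570) / (1 + 0.206×3.8 + 0.14×7.2) = 176.6/2.791 = 63.29 kJ/min.

63.29 kJ/min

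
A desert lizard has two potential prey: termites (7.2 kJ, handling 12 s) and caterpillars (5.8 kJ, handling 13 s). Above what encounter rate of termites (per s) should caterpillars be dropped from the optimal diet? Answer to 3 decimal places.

The zero-one rule: include caterpillars iff E₂/h₂ > λE₁/(1+λh₁). Equality gives the switch point.
λE₁h₂ = E₂ + λE₂h₁ ⇒ λ = E₂/(E₁h₂ − E₂h₁) = 5.8/(93.6 − 69.6) = 0.2417 per s.

0.242 per s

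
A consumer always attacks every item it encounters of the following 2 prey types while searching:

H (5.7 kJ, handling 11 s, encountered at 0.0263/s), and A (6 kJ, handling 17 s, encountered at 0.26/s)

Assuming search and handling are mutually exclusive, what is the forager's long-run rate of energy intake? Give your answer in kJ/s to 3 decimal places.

0.299 kJ/s

R = Σλ_iE_i / (1 + Σλ_ih_i)
Numerator: 0.0263×5.7 + 0.26×6 = 1.71
Denominator: 1 + 0.0263×11 + 0.26×17 = 5.709
R = 1.71/5.709 = 0.2995 kJ/s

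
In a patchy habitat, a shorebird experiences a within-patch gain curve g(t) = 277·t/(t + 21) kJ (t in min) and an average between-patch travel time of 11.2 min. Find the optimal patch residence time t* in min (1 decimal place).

15.3 min

Maximise g(t)/(T+t): set derivative to zero → g'(t)(T+t) = g(t).
g'(t) = 277·21/(t + 21)². Setting 277·21/(t+21)² = 277t/[(t+21)(11.2+t)] gives 21(11.2+t) = t(t+21), so t² = 21×11.2 = 235.2.
t* = √235.2 = 15.34 min.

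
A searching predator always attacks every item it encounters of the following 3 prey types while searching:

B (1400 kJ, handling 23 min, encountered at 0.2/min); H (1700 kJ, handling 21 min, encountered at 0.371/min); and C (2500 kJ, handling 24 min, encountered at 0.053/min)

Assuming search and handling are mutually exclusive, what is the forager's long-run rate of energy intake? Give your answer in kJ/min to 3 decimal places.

R = (0.2×1400 + 0.371×1700 + 0.053×2500) / (1 + 0.2×23 + 0.371×21 + 0.053×24) = 1043/14.66 = 71.15 kJ/min.

71.145 kJ/min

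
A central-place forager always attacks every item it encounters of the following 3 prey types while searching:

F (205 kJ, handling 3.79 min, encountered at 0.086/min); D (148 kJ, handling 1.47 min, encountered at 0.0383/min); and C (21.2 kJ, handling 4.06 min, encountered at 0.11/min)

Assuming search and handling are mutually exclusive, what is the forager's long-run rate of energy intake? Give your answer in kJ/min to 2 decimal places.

R = (0.086×205 + 0.0383×148 + 0.11×21.2) / (1 + 0.086×3.79 + 0.0383×1.47 + 0.11×4.06) = 25.63/1.829 = 14.01 kJ/min.

14.01 kJ/min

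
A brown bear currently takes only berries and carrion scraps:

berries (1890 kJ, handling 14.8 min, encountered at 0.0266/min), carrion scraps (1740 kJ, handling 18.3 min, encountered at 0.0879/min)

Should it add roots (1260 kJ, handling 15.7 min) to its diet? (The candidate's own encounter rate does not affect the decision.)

Yes

Intake rate on the current diet: R = (0.0266×1890 + 0.0879×1740) / (1 + 0.0266×14.8 + 0.0879×18.3) = 203.2/3.002 = 67.69 kJ/min.
roots: E/h = 1260/15.7 = 80.25 kJ/min.
80.25 > 67.69, so adding roots raises the average — include it.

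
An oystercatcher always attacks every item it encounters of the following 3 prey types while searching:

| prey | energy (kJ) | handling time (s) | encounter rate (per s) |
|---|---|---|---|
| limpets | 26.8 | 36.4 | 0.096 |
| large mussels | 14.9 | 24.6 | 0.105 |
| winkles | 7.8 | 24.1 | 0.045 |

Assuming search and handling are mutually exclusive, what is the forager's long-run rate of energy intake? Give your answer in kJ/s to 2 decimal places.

0.55 kJ/s

R = Σλ_iE_i / (1 + Σλ_ih_i)
Numerator: 0.096×26.8 + 0.105×14.9 + 0.045×7.8 = 4.488
Denominator: 1 + 0.096×36.4 + 0.105×24.6 + 0.045×24.1 = 8.162
R = 4.488/8.162 = 0.5499 kJ/s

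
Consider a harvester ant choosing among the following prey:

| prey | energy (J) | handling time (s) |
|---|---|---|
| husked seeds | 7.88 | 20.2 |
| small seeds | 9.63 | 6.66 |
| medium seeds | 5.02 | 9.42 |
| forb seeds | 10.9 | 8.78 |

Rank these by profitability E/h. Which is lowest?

In descending order of E/h:
small seeds: 9.63/6.66 = 1.45 J/s
forb seeds: 10.9/8.78 = 1.24 J/s
medium seeds: 5.02/9.42 = 0.533 J/s
husked seeds: 7.88/20.2 = 0.39 J/s

husked seeds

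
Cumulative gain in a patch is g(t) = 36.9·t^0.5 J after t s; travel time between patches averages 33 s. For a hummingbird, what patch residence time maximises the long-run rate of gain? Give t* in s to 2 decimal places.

By the marginal value theorem, leave when the instantaneous gain rate g'(t) equals the habitat-wide average g(t)/(T + t).
g'(t) = 0.5·36.9·t^-0.5. Setting 0.5·36.9·t^-0.5 = 36.9·t^0.5/(33+t) gives 0.5(33+t) = t, so 0.50·t = 0.5×33.
t* = 0.5×33/0.50 = 33 s.

33.00 s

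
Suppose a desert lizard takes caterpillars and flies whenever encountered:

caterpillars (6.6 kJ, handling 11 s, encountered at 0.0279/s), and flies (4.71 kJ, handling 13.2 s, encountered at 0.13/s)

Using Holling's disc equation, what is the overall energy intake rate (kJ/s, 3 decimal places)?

0.263 kJ/s

Energy encountered per unit search time: 0.0279×6.6 + 0.13×4.71 = 0.7964 kJ/s.
Handling time per unit search time: 0.0279×11 + 0.13×13.2 = 2.023.
Rate = 0.7964/(1 + 2.023) = 0.2635 kJ/s.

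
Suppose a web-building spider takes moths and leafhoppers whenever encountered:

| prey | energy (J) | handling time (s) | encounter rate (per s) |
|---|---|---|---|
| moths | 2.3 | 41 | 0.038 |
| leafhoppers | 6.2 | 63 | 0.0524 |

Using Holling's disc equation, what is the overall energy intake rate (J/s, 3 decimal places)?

0.070 J/s

R = Σλ_iE_i / (1 + Σλ_ih_i)
Numerator: 0.038×2.3 + 0.0524×6.2 = 0.4123
Denominator: 1 + 0.038×41 + 0.0524×63 = 5.859
R = 0.4123/5.859 = 0.07036 J/s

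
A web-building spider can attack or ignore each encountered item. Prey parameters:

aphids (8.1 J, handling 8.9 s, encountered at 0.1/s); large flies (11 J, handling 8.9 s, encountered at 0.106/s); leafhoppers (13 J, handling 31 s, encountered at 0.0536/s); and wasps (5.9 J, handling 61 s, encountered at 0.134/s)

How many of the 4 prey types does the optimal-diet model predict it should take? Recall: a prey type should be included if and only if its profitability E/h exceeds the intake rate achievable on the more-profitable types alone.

2

E/h in descending order: large flies 1.24, aphids 0.91, leafhoppers 0.419, wasps 0.0967 J/s. The optimal diet is the largest prefix of this list for which every included type satisfies E_i/h_i > R on the types above it.
Rate on top 1: 0.6. aphids: 0.91 > 0.6 → include.
Rate on top 2: 0.6974. leafhoppers: 0.419 < 0.6974 → exclude; stop.
Optimal diet: large flies, aphids — 2 of 4 types.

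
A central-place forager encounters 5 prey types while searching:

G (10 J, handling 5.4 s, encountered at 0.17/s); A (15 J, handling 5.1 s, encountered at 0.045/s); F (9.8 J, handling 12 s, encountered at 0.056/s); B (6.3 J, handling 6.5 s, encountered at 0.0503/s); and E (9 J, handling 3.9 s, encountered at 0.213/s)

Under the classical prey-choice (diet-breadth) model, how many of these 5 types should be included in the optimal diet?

Rank by E/h (J/s): A 2.94, E 2.31, G 1.85, B 0.969, F 0.817. Include each in turn until the next type's E/h falls below the running intake rate.
Rate on top 1: 0.549. E: 2.31 > 0.549 → include.
Rate on top 2: 1.258. G: 1.85 > 1.258 → include.
Rate on top 3: 1.441. B: 0.969 < 1.441 → exclude; stop.
Optimal diet: A, E, G — 3 of 5 types.

3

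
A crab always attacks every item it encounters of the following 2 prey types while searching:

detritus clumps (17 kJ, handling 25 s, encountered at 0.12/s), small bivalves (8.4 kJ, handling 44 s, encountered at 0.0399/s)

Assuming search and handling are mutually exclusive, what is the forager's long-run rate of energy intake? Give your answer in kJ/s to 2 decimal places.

0.41 kJ/s

R = Σλ_iE_i / (1 + Σλ_ih_i)
Numerator: 0.12×17 + 0.0399×8.4 = 2.375
Denominator: 1 + 0.12×25 + 0.0399×44 = 5.756
R = 2.375/5.756 = 0.4127 kJ/s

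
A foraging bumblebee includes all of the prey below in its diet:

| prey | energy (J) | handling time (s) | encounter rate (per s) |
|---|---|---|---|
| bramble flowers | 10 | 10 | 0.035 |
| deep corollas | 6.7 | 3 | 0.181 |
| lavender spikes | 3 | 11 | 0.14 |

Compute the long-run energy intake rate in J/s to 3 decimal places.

0.578 J/s

Energy encountered per unit search time: 0.035×10 + 0.181×6.7 + 0.14×3 = 1.983 J/s.
Handling time per unit search time: 0.035×10 + 0.181×3 + 0.14×11 = 2.433.
Rate = 1.983/(1 + 2.433) = 0.5775 J/s.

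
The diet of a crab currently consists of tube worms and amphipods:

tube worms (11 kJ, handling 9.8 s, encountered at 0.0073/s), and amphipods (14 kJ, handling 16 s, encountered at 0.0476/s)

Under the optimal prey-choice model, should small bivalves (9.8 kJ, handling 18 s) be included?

On tube worms and amphipods alone, R = ΣλE/(1+Σλh) = 0.7467/1.833 = 0.4073 kJ/s.
Profitability of small bivalves: 9.8/18 = 0.5444 kJ/s.
Since 0.5444 > R, including small bivalves increases the long-run rate.

Yes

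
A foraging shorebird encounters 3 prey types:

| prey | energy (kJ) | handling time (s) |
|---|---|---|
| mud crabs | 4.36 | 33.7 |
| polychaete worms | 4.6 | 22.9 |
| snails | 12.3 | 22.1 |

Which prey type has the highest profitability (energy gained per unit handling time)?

Profitability E/h (kJ/s): mud crabs = 4.36/33.7 = 0.129, polychaete worms = 4.6/22.9 = 0.201, snails = 12.3/22.1 = 0.557.
Ranked: snails > polychaete worms > mud crabs.

snails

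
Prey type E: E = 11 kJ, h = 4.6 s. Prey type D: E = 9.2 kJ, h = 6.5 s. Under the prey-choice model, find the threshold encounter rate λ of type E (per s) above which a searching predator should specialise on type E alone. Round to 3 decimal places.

0.315 per s

Drop type D once their profitability E₂/h₂ falls below the rate achievable on type E alone: E₂/h₂ = λE₁/(1 + λh₁).
Solve for λ: λE₁h₂ = E₂(1 + λh₁) → λ(E₁h₂ − E₂h₁) = E₂ → λ = E₂/(E₁h₂ − E₂h₁).
λ = 9.2/(11×6.5 − 9.2×4.6) = 9.2/29.18 = 0.3153 per s.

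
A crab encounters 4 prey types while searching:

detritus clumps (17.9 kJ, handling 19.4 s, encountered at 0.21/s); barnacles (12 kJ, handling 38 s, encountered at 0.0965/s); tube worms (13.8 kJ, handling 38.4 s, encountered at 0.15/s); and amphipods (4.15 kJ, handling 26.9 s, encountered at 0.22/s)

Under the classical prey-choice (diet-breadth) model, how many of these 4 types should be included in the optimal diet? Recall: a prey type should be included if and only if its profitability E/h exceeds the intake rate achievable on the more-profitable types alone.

1

Profitabilities (E/h, kJ/s): detritus clumps 0.923, tube worms 0.359, barnacles 0.316, amphipods 0.154. Add prey in this order while the next type's profitability exceeds the intake rate on those already taken.
Rate on top 1: 0.7408. tube worms: 0.359 < 0.7408 → exclude; stop.
Optimal diet: detritus clumps — 1 of 4 types.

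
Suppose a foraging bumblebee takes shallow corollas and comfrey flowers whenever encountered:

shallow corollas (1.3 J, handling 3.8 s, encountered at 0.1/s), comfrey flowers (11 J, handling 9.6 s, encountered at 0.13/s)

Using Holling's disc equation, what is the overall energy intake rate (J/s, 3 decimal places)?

Energy encountered per unit search time: 0.1×1.3 + 0.13×11 = 1.56 J/s.
Handling time per unit search time: 0.1×3.8 + 0.13×9.6 = 1.628.
Rate = 1.56/(1 + 1.628) = 0.5936 J/s.

0.594 J/s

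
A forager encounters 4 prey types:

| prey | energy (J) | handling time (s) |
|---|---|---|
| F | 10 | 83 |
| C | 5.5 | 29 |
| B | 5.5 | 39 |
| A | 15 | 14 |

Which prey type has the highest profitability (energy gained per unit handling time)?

Profitability E/h (J/s): F = 10/83 = 0.12, C = 5.5/29 = 0.19, B = 5.5/39 = 0.141, A = 15/14 = 1.07.
Ranked: A > C > B > F.

A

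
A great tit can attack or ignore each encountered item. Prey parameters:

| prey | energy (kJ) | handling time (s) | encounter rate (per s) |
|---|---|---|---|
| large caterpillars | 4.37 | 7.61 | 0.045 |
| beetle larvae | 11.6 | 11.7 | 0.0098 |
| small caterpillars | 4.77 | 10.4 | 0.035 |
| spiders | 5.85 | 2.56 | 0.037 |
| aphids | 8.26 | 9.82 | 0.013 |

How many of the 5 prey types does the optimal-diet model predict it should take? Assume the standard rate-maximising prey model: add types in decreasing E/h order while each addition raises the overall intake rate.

Profitabilities (E/h, kJ/s): spiders 2.29, beetle larvae 0.991, aphids 0.841, large caterpillars 0.574, small caterpillars 0.459. Add prey in this order while the next type's profitability exceeds the intake rate on those already taken.
Rate on top 1: 0.1977. beetle larvae: 0.991 > 0.1977 → include.
Rate on top 2: 0.273. aphids: 0.841 > 0.273 → include.
Rate on top 3: 0.3272. large caterpillars: 0.574 > 0.3272 → include.
Rate on top 4: 0.3776. small caterpillars: 0.459 > 0.3776 → include.
Optimal diet: spiders, beetle larvae, aphids, large caterpillars, small caterpillars — 5 of 5 types.

5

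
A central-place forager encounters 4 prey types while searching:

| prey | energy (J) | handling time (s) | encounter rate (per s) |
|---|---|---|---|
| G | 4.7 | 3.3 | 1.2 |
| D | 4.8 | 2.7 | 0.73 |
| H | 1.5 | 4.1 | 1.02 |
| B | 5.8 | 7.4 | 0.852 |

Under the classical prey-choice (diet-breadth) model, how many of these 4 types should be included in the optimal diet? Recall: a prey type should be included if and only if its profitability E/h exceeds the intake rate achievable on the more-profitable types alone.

Rank by E/h (J/s): D 1.78, G 1.42, B 0.784, H 0.366. Include each in turn until the next type's E/h falls below the running intake rate.
Rate on top 1: 1.179. G: 1.42 > 1.179 → include.
Rate on top 2: 1.319. B: 0.784 < 1.319 → exclude; stop.
Optimal diet: D, G — 2 of 4 types.

2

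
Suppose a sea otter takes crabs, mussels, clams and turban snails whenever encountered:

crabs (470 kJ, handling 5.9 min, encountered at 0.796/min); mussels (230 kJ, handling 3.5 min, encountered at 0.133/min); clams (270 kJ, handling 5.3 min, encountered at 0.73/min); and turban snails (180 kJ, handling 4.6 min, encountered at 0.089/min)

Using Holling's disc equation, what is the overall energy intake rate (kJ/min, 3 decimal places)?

R = (0.796×470 + 0.133×230 + 0.73×270 + 0.089×180) / (1 + 0.796×5.9 + 0.133×3.5 + 0.73×5.3 + 0.089×4.6) = 617.8/10.44 = 59.18 kJ/min.

59.177 kJ/min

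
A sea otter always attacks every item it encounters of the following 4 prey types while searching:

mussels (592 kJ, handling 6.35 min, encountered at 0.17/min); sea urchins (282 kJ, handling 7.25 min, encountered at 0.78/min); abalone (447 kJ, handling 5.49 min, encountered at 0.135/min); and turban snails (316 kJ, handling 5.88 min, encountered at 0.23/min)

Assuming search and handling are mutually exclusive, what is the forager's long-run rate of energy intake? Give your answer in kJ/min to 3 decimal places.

Energy encountered per unit search time: 0.17×592 + 0.78×282 + 0.135×447 + 0.23×316 = 453.6 kJ/min.
Handling time per unit search time: 0.17×6.35 + 0.78×7.25 + 0.135×5.49 + 0.23×5.88 = 8.828.
Rate = 453.6/(1 + 8.828) = 46.16 kJ/min.

46.156 kJ/min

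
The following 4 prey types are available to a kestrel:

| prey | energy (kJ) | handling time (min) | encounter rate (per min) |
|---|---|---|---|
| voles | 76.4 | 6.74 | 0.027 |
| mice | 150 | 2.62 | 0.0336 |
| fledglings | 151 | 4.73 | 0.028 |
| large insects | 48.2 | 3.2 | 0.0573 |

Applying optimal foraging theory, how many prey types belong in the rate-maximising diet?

4

E/h in descending order: mice 57.3, fledglings 31.9, large insects 15.1, voles 11.3 kJ/min. The optimal diet is the largest prefix of this list for which every included type satisfies E_i/h_i > R on the types above it.
Rate on top 1: 4.632. fledglings: 31.9 > 4.632 → include.
Rate on top 2: 7.594. large insects: 15.1 > 7.594 → include.
Rate on top 3: 8.569. voles: 11.3 > 8.569 → include.
Optimal diet: mice, fledglings, large insects, voles — 4 of 4 types.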